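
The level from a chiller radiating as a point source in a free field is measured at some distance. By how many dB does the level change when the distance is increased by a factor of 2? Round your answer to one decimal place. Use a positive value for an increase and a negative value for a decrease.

A point source loses 6 dB per doubling of distance; generally ΔL = −20·log₁₀(r₂/r₁).
ΔL = −20·log₁₀(2) = -6.02 dB.

-6.0 dB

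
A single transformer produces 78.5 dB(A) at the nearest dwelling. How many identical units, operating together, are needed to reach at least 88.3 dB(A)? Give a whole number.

10

N identical sources give L₁ + 10·log₁₀ N, so require 10·log₁₀ N ≥ 88.3 − 78.5 = 9.8 dB.
N ≥ 10^(9.8/10) = 9.550, so N = 10.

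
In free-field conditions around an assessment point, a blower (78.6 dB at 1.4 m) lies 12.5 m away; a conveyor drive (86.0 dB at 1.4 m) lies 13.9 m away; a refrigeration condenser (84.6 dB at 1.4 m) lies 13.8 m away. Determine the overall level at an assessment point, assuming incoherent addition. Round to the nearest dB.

69 dB

First find each source's level at the receiver (point-source: −20·log₁₀(r/r_ref)), then combine on an intensity basis.
blower: 78.6 − 20·log₁₀(12.5/1.4) = 78.6 − 19.02 = 59.58 dB.
conveyor drive: 86.0 − 20·log₁₀(13.9/1.4) = 86.0 − 19.94 = 66.06 dB.
refrigeration condenser: 84.6 − 20·log₁₀(13.8/1.4) = 84.6 − 19.88 = 64.72 dB.
Σ 10^(L/10) = 7.916e+06 → L_total = 10·log₁₀(7.916e+06) = 68.98 dB.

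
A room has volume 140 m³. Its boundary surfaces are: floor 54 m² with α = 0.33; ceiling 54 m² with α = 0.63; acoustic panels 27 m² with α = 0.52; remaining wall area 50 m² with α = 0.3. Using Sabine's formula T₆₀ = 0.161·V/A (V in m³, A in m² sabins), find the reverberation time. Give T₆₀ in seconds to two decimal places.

Summing Sᵢαᵢ: 54·0.33 + 54·0.63 + 27·0.52 + 50·0.3 = 80.88 m².
T₆₀ = 0.161·V/A = 0.161·140/80.88 = 0.279 s.

0.28 s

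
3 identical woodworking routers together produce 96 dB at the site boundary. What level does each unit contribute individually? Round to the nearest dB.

For N identical incoherent sources L_total = L₁ + 10·log₁₀ N, so L₁ = 96 − 10·log₁₀(3) = 96 − 4.771.

91 dB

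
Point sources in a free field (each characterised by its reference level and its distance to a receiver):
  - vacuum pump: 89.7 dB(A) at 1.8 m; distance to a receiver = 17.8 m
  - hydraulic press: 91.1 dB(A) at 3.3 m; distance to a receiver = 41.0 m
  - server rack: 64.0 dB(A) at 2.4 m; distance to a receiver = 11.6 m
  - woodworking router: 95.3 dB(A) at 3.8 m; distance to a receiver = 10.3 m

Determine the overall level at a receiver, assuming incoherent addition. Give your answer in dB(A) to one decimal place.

86.8 dB(A)

First find each source's level at the receiver (point-source: −20·log₁₀(r/r_ref)), then combine on an intensity basis.
vacuum pump: 89.7 − 20·log₁₀(17.8/1.8) = 89.7 − 19.90 = 69.80 dB(A).
hydraulic press: 91.1 − 20·log₁₀(41.0/3.3) = 91.1 − 21.89 = 69.21 dB(A).
server rack: 64.0 − 20·log₁₀(11.6/2.4) = 64.0 − 13.68 = 50.32 dB(A).
woodworking router: 95.3 − 20·log₁₀(10.3/3.8) = 95.3 − 8.66 = 86.64 dB(A).
Σ 10^(L/10) = 4.792e+08 → L_total = 10·log₁₀(4.792e+08) = 86.81 dB(A).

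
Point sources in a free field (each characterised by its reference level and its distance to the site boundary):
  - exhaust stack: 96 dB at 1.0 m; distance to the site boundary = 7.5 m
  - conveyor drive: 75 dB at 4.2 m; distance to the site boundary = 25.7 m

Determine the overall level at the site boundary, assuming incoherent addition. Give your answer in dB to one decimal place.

78.6 dB

Apply inverse-square spreading to bring every level to the receiver, then sum 10^(L/10).
exhaust stack: 96 − 20·log₁₀(7.5/1.0) = 96 − 17.50 = 78.50 dB.
conveyor drive: 75 − 20·log₁₀(25.7/4.2) = 75 − 15.73 = 59.27 dB.
Σ 10^(L/10) = 7.162e+07 → L_total = 10·log₁₀(7.162e+07) = 78.55 dB.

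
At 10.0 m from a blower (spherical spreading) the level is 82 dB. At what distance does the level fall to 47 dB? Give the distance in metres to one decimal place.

562.3 m

The 35.0 dB drop corresponds to a distance ratio of 10^(35.0/20) for a point source.
r₂ = 10.0·10^((82−47)/20) = 10.0·10^(35.0/20) = 562.34 m.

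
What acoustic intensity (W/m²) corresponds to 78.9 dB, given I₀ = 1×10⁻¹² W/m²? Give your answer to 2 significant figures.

7.8e-05 W/m²

I = I₀·10^(L/10) = 10⁻¹² × 10^(78.9/10) = 10^(-4.110).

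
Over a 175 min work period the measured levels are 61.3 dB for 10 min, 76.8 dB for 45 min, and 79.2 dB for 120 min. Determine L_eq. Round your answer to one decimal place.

78.4 dB

L_eq = 10·log₁₀[(1/T)·Σ tᵢ·10^(Lᵢ/10)] with T = 175 min.
Σ tᵢ·10^(Lᵢ/10) = 10·10^(61.3/10) + 45·10^(76.8/10) + 120·10^(79.2/10) = 1.215e+10.
L_eq = 10·log₁₀(1.215e+10/175) = 78.41 dB.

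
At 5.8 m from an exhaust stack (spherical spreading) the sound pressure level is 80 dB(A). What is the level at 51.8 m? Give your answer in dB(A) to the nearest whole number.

61 dB(A)

Spherical spreading from a point source gives a 20·log₁₀(r₂/r₁) drop.
L₂ = 80 − 20·log₁₀(51.8/5.8) = 80 − 19.018 = 60.98 dB(A).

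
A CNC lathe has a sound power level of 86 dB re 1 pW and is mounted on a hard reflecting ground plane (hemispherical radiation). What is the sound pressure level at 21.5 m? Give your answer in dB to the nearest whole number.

The power spreads over a hemisphere of area 2π·r², so L_p = L_w − 10·log₁₀(2π·r²).
2π·r² = 2904 m², 10·log₁₀ of that is 34.631 dB.
L_p = 86 − 34.631 = 51.37 dB.

51 dB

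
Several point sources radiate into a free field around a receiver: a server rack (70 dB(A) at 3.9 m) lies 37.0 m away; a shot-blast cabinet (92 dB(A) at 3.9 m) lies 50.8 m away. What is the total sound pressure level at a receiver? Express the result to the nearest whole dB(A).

Apply inverse-square spreading to bring every level to the receiver, then sum 10^(L/10).
server rack: 70 − 20·log₁₀(37.0/3.9) = 70 − 19.54 = 50.46 dB(A).
shot-blast cabinet: 92 − 20·log₁₀(50.8/3.9) = 92 − 22.30 = 69.70 dB(A).
Σ 10^(L/10) = 9.452e+06 → L_total = 10·log₁₀(9.452e+06) = 69.76 dB(A).

70 dB(A)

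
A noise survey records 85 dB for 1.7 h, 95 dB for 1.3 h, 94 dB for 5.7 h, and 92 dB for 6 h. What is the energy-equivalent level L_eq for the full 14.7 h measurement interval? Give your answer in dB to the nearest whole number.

The energy average is taken in the linear domain: L_eq = 10·log₁₀[(Σ tᵢ·10^(Lᵢ/10))/T], T = 14.7 h.
Σ tᵢ·10^(Lᵢ/10) = 1.7·10^(85/10) + 1.3·10^(95/10) + 5.7·10^(94/10) + 6·10^(92/10) = 2.848e+10.
L_eq = 10·log₁₀(2.848e+10/14.7) = 92.87 dB.

93 dB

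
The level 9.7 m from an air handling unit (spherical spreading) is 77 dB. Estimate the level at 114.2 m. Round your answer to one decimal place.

55.6 dB

For a point source, L₂ = L₁ − 20·log₁₀(r₂/r₁).
L₂ = 77 − 20·log₁₀(114.2/9.7) = 77 − 21.418 = 55.58 dB.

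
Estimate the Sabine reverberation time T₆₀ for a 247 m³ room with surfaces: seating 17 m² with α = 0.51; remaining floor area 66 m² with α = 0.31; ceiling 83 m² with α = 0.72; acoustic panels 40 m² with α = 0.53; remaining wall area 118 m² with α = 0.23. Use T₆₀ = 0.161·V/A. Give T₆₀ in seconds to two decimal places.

0.29 s

Summing Sᵢαᵢ: 17·0.51 + 66·0.31 + 83·0.72 + 40·0.53 + 118·0.23 = 137.23 m².
T₆₀ = 0.161·V/A = 0.161·247/137.23 = 0.290 s.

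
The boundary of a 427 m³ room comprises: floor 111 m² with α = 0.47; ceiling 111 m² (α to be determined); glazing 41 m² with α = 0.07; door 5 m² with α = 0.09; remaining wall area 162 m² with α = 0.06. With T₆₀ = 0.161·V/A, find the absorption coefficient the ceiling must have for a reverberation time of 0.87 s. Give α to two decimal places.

A = 0.161·V/T₆₀ = 0.161·427/0.87 = 79.02 m² sabins.
Absorption from the other surfaces = 111·0.47 + 41·0.07 + 5·0.09 + 162·0.06 = 65.21 m², so the ceiling must supply 13.81 m² over 111 m².
α = 13.81/111 = 0.124.

0.12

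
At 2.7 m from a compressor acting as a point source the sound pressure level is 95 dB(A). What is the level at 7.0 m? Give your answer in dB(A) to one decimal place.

For a point source, L₂ = L₁ − 20·log₁₀(r₂/r₁).
L₂ = 95 − 20·log₁₀(7.0/2.7) = 95 − 8.275 = 86.73 dB(A).

86.7 dB(A)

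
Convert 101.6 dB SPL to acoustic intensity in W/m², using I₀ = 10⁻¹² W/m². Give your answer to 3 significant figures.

0.0145 W/m²

I/I₀ = 10^(101.6/10) = 1.445e+10, so I = 1.445e+10 × 10⁻¹² W/m².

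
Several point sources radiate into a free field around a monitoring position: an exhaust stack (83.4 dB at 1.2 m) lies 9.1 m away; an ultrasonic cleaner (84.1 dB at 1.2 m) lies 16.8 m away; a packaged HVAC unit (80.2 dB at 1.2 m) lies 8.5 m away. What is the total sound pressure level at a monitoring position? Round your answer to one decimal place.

68.6 dB

Propagate each source to the receiver with L = L_ref − 20·log₁₀(r/r_ref), then add intensities.
exhaust stack: 83.4 − 20·log₁₀(9.1/1.2) = 83.4 − 17.60 = 65.80 dB.
ultrasonic cleaner: 84.1 − 20·log₁₀(16.8/1.2) = 84.1 − 22.92 = 61.18 dB.
packaged HVAC unit: 80.2 − 20·log₁₀(8.5/1.2) = 80.2 − 17.00 = 63.20 dB.
Σ 10^(L/10) = 7.203e+06 → L_total = 10·log₁₀(7.203e+06) = 68.58 dB.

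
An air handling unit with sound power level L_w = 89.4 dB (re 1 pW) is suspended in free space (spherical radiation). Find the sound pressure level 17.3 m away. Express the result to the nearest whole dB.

The power spreads over a sphere of area 4π·r², so L_p = L_w − 10·log₁₀(4π·r²).
4π·r² = 3761 m², 10·log₁₀ of that is 35.753 dB.
L_p = 89.4 − 35.753 = 53.65 dB.

54 dB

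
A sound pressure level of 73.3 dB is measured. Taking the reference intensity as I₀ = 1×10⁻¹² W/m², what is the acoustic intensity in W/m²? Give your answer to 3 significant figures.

2.14e-05 W/m²

I = I₀·10^(L/10) = 10⁻¹² × 10^(73.3/10) = 10^(-4.670).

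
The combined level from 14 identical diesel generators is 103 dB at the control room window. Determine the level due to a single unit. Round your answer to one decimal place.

91.5 dB

Dividing the total intensity by 14 lowers the level by 10·log₁₀ 14 = 11.461 dB: L₁ = 103 − 11.461.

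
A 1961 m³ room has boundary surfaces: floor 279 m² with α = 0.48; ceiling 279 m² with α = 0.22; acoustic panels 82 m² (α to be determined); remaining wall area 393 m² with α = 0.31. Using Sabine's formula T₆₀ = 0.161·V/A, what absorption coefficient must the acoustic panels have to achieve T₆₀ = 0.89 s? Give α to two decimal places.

A = 0.161·V/T₆₀ = 0.161·1961/0.89 = 354.74 m² sabins.
Absorption from the other surfaces = 279·0.48 + 279·0.22 + 393·0.31 = 317.13 m², so the acoustic panels must supply 37.61 m² over 82 m².
α = 37.61/82 = 0.459.

0.46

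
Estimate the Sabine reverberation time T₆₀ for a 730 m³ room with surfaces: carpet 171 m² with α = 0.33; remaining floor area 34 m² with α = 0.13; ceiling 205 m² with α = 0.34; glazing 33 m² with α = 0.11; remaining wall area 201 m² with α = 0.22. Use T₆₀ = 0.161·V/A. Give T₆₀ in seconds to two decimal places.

A = Σ Sᵢαᵢ = 171·0.33 + 34·0.13 + 205·0.34 + 33·0.11 + 201·0.22 = 178.40 m².
T₆₀ = 0.161·V/A = 0.161·730/178.40 = 0.659 s.

0.66 s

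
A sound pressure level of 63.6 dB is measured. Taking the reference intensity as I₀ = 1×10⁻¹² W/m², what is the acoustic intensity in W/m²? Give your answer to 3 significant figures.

2.29e-06 W/m²

I = I₀·10^(L/10) = 10⁻¹² × 10^(63.6/10) = 10^(-5.640).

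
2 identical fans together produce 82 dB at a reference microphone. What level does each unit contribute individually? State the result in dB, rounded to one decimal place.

79.0 dB

2 equal contributions raise the level by 10·log₁₀ 2 = 3.010 dB, so each unit alone gives 82 − 3.010.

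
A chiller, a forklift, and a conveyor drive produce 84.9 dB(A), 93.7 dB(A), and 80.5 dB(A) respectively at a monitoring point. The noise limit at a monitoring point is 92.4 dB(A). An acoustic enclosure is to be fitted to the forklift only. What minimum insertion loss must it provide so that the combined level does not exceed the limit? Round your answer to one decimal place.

2.5 dB

Everything except the forklift sums to 10^(84.9/10) + 10^(80.5/10) = 4.212e+08 in linear terms, 86.25 dB(A).
To meet 92.4 dB(A) overall, the treated forklift may contribute at most 10^(92.4/10) − 4.212e+08 = 1.317e+09, i.e. 91.19 dB(A).
So the forklift must be reduced from 93.7 to 91.19 dB(A): IL = 2.51 dB.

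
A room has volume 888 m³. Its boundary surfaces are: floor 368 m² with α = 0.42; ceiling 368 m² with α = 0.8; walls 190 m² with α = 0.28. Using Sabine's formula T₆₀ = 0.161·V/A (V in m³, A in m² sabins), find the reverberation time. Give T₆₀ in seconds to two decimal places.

A = Σ Sᵢαᵢ = 368·0.42 + 368·0.8 + 190·0.28 = 502.16 m².
T₆₀ = 0.161·V/A = 0.161·888/502.16 = 0.285 s.

0.28 s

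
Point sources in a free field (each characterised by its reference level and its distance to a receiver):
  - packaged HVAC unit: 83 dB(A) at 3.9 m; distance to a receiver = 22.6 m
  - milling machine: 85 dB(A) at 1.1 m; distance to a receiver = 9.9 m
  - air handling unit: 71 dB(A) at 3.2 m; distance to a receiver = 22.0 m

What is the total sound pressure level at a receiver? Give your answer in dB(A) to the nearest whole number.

First find each source's level at the receiver (point-source: −20·log₁₀(r/r_ref)), then combine on an intensity basis.
packaged HVAC unit: 83 − 20·log₁₀(22.6/3.9) = 83 − 15.26 = 67.74 dB(A).
milling machine: 85 − 20·log₁₀(9.9/1.1) = 85 − 19.08 = 65.92 dB(A).
air handling unit: 71 − 20·log₁₀(22.0/3.2) = 71 − 16.75 = 54.25 dB(A).
Σ 10^(L/10) = 1.011e+07 → L_total = 10·log₁₀(1.011e+07) = 70.05 dB(A).

70 dB(A)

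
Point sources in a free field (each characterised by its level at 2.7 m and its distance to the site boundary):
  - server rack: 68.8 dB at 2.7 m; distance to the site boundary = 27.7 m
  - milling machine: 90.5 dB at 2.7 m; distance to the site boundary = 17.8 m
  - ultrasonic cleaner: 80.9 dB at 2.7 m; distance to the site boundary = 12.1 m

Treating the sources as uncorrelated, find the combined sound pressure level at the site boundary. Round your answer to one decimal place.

Apply inverse-square spreading to bring every level to the receiver, then sum 10^(L/10).
server rack: 68.8 − 20·log₁₀(27.7/2.7) = 68.8 − 20.22 = 48.58 dB.
milling machine: 90.5 − 20·log₁₀(17.8/2.7) = 90.5 − 16.38 = 74.12 dB.
ultrasonic cleaner: 80.9 − 20·log₁₀(12.1/2.7) = 80.9 − 13.03 = 67.87 dB.
Σ 10^(L/10) = 3.201e+07 → L_total = 10·log₁₀(3.201e+07) = 75.05 dB.

75.1 dB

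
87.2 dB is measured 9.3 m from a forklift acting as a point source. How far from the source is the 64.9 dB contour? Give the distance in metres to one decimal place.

121.2 m

Point-source spreading drops the level by 20·log₁₀(r₂/r₁); inverting, r₂/r₁ = 10^(ΔL/20).
r₂ = 9.3·10^((87.2−64.9)/20) = 9.3·10^(22.3/20) = 121.19 m.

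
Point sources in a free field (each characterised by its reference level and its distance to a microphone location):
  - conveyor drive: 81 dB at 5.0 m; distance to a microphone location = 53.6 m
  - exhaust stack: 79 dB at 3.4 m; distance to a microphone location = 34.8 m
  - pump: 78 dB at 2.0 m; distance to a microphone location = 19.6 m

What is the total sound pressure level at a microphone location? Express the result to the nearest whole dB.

Propagate each source to the receiver with L = L_ref − 20·log₁₀(r/r_ref), then add intensities.
conveyor drive: 81 − 20·log₁₀(53.6/5.0) = 81 − 20.60 = 60.40 dB.
exhaust stack: 79 − 20·log₁₀(34.8/3.4) = 79 − 20.20 = 58.80 dB.
pump: 78 − 20·log₁₀(19.6/2.0) = 78 − 19.82 = 58.18 dB.
Σ 10^(L/10) = 2.511e+06 → L_total = 10·log₁₀(2.511e+06) = 64.00 dB.

64 dB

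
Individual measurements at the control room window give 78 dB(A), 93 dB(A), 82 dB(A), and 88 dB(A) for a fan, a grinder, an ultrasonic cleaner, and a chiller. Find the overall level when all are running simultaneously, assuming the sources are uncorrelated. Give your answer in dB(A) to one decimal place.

For uncorrelated sources the intensities add, so convert each level to linear form, sum, and take 10·log₁₀ of the total.
Σ 10^(L/10) = 10^(78/10) + 10^(93/10) + 10^(82/10) + 10^(88/10) = 2.848e+09.
L_total = 10·log₁₀(2.848e+09) = 94.55 dB(A).

94.5 dB(A)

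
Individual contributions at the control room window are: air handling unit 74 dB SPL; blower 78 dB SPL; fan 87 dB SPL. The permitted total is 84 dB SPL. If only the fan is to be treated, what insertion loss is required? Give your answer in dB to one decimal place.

4.9 dB

Fixed contribution from the other sources: Σ 10^(L/10) = 10^(74/10) + 10^(78/10) = 8.821e+07 (79.46 dB SPL).
To meet 84 dB SPL overall, the treated fan may contribute at most 10^(84/10) − 8.821e+07 = 1.630e+08, i.e. 82.12 dB SPL.
So the fan must be reduced from 87 to 82.12 dB SPL: IL = 4.88 dB.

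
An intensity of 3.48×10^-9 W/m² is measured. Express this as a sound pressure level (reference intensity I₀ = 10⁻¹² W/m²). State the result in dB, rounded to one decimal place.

Dividing by I₀ shifts the exponent by 12: I/I₀ = 3.48×10^3.
L = 10·(0.5416 + 3) = 35.42 dB.

35.4 dB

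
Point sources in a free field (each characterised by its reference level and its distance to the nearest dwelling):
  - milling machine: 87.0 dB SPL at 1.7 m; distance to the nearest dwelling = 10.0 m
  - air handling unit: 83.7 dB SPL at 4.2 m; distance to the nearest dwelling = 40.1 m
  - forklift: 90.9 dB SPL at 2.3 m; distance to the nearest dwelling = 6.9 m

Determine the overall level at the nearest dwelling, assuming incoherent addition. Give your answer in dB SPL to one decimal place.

81.9 dB SPL

Propagate each source to the receiver with L = L_ref − 20·log₁₀(r/r_ref), then add intensities.
milling machine: 87.0 − 20·log₁₀(10.0/1.7) = 87.0 − 15.39 = 71.61 dB SPL.
air handling unit: 83.7 − 20·log₁₀(40.1/4.2) = 83.7 − 19.60 = 64.10 dB SPL.
forklift: 90.9 − 20·log₁₀(6.9/2.3) = 90.9 − 9.54 = 81.36 dB SPL.
Σ 10^(L/10) = 1.538e+08 → L_total = 10·log₁₀(1.538e+08) = 81.87 dB SPL.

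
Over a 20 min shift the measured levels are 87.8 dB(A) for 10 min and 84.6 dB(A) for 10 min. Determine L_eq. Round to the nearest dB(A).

86 dB(A)

The energy average is taken in the linear domain: L_eq = 10·log₁₀[(Σ tᵢ·10^(Lᵢ/10))/T], T = 20 min.
Σ tᵢ·10^(Lᵢ/10) = 10·10^(87.8/10) + 10·10^(84.6/10) = 8.910e+09.
L_eq = 10·log₁₀(8.910e+09/20) = 86.49 dB(A).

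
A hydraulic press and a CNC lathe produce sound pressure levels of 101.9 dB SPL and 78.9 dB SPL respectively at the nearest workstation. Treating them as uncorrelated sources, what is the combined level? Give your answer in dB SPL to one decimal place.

101.9 dB SPL

Incoherent sources combine by intensity addition: L_total = 10·log₁₀(Σ 10^(L_i/10)).
Σ 10^(L/10) = 10^(101.9/10) + 10^(78.9/10) = 1.557e+10.
L_total = 10·log₁₀(1.557e+10) = 101.92 dB SPL.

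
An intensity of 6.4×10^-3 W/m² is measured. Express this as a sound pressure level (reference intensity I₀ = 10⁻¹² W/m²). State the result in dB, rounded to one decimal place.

98.1 dB

I/I₀ = 6.4×10^-3/10⁻¹² = 6.4×10^9, and L = 10·log₁₀(I/I₀).
L = 10·(0.8062 + 9) = 98.06 dB.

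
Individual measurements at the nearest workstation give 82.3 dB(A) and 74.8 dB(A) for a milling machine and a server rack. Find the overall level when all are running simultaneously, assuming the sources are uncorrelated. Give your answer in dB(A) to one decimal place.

83.0 dB(A)

Incoherent sources combine by intensity addition: L_total = 10·log₁₀(Σ 10^(L_i/10)).
Σ 10^(L/10) = 10^(82.3/10) + 10^(74.8/10) = 2.000e+08.
L_total = 10·log₁₀(2.000e+08) = 83.01 dB(A).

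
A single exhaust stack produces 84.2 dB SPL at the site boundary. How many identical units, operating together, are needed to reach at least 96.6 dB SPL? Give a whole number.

18

N identical sources give L₁ + 10·log₁₀ N, so require 10·log₁₀ N ≥ 96.6 − 84.2 = 12.4 dB.
N ≥ 10^(12.4/10) = 17.378, so N = 18.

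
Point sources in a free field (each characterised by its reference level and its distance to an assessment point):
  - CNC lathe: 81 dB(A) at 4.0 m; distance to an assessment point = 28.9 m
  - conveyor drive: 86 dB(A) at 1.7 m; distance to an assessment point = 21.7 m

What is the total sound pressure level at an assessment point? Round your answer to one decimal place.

Apply inverse-square spreading to bring every level to the receiver, then sum 10^(L/10).
CNC lathe: 81 − 20·log₁₀(28.9/4.0) = 81 − 17.18 = 63.82 dB(A).
conveyor drive: 86 − 20·log₁₀(21.7/1.7) = 86 − 22.12 = 63.88 dB(A).
Σ 10^(L/10) = 4.855e+06 → L_total = 10·log₁₀(4.855e+06) = 66.86 dB(A).

66.9 dB(A)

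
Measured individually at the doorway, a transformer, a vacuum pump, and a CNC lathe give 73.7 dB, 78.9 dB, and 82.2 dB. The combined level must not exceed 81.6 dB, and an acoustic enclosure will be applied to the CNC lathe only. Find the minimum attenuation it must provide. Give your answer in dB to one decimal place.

Everything except the CNC lathe sums to 10^(73.7/10) + 10^(78.9/10) = 1.011e+08 in linear terms, 80.05 dB.
To meet 81.6 dB overall, the treated CNC lathe may contribute at most 10^(81.6/10) − 1.011e+08 = 4.348e+07, i.e. 76.38 dB.
So the CNC lathe must be reduced from 82.2 to 76.38 dB: IL = 5.82 dB.

5.8 dB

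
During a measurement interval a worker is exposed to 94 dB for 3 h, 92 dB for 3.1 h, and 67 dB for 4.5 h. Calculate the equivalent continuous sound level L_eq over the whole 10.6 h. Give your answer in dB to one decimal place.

90.7 dB

Weight each interval's intensity by its duration and average over T = 10.6 h:
Σ tᵢ·10^(Lᵢ/10) = 3·10^(94/10) + 3.1·10^(92/10) + 4.5·10^(67/10) = 1.247e+10.
L_eq = 10·log₁₀(1.247e+10/10.6) = 90.71 dB.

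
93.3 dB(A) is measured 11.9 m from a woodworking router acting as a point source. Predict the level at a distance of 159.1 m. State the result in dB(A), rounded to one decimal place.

70.8 dB(A)

Point-source attenuation: ΔL = 20·log₁₀(r₂/r₁) = 20·log₁₀(159.1/11.9) = 22.522 dB.
L₂ = 93.3 − 20·log₁₀(159.1/11.9) = 93.3 − 22.522 = 70.78 dB(A).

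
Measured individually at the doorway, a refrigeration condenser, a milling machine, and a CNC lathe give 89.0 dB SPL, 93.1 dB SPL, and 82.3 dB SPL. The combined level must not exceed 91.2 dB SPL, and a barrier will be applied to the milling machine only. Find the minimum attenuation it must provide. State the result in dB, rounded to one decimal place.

Everything except the milling machine sums to 10^(89.0/10) + 10^(82.3/10) = 9.642e+08 in linear terms, 89.84 dB SPL.
To meet 91.2 dB SPL overall, the treated milling machine may contribute at most 10^(91.2/10) − 9.642e+08 = 3.541e+08, i.e. 85.49 dB SPL.
Required insertion loss = 93.1 − 85.49 = 7.61 dB.

7.6 dB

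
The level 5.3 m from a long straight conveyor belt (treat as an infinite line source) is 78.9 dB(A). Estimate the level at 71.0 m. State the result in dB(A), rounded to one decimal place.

Line-source attenuation: ΔL = 10·log₁₀(r₂/r₁) = 10·log₁₀(71.0/5.3) = 11.270 dB.
L₂ = 78.9 − 10·log₁₀(71.0/5.3) = 78.9 − 11.270 = 67.63 dB(A).

67.6 dB(A)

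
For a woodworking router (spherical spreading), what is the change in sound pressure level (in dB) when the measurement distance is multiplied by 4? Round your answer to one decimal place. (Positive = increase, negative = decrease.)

-12.0 dB

With spherical spreading the level changes by −20·log₁₀(r₂/r₁).
ΔL = −20·log₁₀(4) = -12.04 dB.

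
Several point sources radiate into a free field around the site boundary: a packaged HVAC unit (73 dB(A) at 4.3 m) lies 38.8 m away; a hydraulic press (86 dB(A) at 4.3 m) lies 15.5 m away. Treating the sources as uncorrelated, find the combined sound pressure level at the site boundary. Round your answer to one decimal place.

Apply inverse-square spreading to bring every level to the receiver, then sum 10^(L/10).
packaged HVAC unit: 73 − 20·log₁₀(38.8/4.3) = 73 − 19.11 = 53.89 dB(A).
hydraulic press: 86 − 20·log₁₀(15.5/4.3) = 86 − 11.14 = 74.86 dB(A).
Σ 10^(L/10) = 3.088e+07 → L_total = 10·log₁₀(3.088e+07) = 74.90 dB(A).

74.9 dB(A)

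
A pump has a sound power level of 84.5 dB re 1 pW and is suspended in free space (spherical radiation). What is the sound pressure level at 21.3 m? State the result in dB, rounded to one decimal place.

46.9 dB

Free-field spherical radiation: L_p = L_w − 10·log₁₀(4π·r²), r = 21.3 m.
4π·r² = 5701 m², 10·log₁₀ of that is 37.560 dB.
L_p = 84.5 − 37.560 = 46.94 dB.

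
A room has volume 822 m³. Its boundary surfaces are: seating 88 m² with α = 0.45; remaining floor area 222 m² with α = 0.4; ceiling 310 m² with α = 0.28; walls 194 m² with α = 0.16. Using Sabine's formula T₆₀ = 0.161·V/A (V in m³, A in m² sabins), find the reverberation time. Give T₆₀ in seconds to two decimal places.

A = Σ Sᵢαᵢ = 88·0.45 + 222·0.4 + 310·0.28 + 194·0.16 = 246.24 m².
T₆₀ = 0.161·V/A = 0.161·822/246.24 = 0.537 s.

0.54 s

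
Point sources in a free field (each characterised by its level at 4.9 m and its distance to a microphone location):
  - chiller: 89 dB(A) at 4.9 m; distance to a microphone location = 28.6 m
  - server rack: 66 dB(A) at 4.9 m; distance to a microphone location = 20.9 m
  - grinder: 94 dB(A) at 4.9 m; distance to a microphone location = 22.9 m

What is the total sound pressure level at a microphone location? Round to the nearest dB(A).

Apply inverse-square spreading to bring every level to the receiver, then sum 10^(L/10).
chiller: 89 − 20·log₁₀(28.6/4.9) = 89 − 15.32 = 73.68 dB(A).
server rack: 66 − 20·log₁₀(20.9/4.9) = 66 − 12.60 = 53.40 dB(A).
grinder: 94 − 20·log₁₀(22.9/4.9) = 94 − 13.39 = 80.61 dB(A).
Σ 10^(L/10) = 1.385e+08 → L_total = 10·log₁₀(1.385e+08) = 81.42 dB(A).

81 dB(A)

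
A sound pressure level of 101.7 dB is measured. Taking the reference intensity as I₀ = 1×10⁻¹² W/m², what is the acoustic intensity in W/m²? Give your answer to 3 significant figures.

0.0148 W/m²

I/I₀ = 10^(101.7/10) = 1.479e+10, so I = 1.479e+10 × 10⁻¹² W/m².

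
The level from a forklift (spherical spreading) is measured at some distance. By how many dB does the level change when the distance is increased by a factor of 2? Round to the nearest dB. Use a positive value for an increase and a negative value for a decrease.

-6 dB

A point source loses 6 dB per doubling of distance; generally ΔL = −20·log₁₀(r₂/r₁).
ΔL = −20·log₁₀(2) = -6.02 dB.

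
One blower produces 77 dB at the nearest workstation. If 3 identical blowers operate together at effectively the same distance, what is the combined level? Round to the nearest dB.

With 3 equal, uncorrelated contributions the intensity is 3× that of one unit, giving a rise of 10·log₁₀ 3.
L_total = 77 + 10·log₁₀(3) = 77 + 4.771 = 81.77 dB.

82 dB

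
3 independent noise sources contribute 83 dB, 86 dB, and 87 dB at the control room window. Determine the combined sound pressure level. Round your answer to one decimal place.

Incoherent sources combine by intensity addition: L_total = 10·log₁₀(Σ 10^(L_i/10)).
Σ 10^(L/10) = 10^(83/10) + 10^(86/10) + 10^(87/10) = 1.099e+09.
L_total = 10·log₁₀(1.099e+09) = 90.41 dB.

90.4 dB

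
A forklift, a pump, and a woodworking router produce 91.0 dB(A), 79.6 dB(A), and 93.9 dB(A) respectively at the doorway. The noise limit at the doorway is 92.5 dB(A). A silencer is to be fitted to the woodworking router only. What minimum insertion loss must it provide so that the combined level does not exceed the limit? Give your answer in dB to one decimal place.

7.6 dB

Fixed contribution from the other sources: Σ 10^(L/10) = 10^(91.0/10) + 10^(79.6/10) = 1.350e+09 (91.30 dB(A)).
To meet 92.5 dB(A) overall, the treated woodworking router may contribute at most 10^(92.5/10) − 1.350e+09 = 4.282e+08, i.e. 86.32 dB(A).
So the woodworking router must be reduced from 93.9 to 86.32 dB(A): IL = 7.58 dB.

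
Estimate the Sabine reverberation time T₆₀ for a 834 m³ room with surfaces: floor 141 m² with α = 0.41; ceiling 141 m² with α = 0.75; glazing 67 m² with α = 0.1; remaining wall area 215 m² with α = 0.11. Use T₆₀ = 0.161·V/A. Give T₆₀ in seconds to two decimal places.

A = Σ Sᵢαᵢ = 141·0.41 + 141·0.75 + 67·0.1 + 215·0.11 = 193.91 m².
T₆₀ = 0.161·V/A = 0.161·834/193.91 = 0.692 s.

0.69 s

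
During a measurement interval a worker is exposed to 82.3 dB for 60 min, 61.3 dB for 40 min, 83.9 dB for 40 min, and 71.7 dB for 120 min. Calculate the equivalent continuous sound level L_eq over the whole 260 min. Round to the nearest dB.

The energy average is taken in the linear domain: L_eq = 10·log₁₀[(Σ tᵢ·10^(Lᵢ/10))/T], T = 260 min.
Σ tᵢ·10^(Lᵢ/10) = 60·10^(82.3/10) + 40·10^(61.3/10) + 40·10^(83.9/10) + 120·10^(71.7/10) = 2.184e+10.
L_eq = 10·log₁₀(2.184e+10/260) = 79.24 dB.

79 dB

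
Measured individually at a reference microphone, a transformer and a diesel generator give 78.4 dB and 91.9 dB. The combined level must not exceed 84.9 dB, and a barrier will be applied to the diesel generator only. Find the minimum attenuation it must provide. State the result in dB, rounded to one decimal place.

Fixed contribution from the other source: Σ 10^(L/10) = 10^(78.4/10) = 6.918e+07 (78.40 dB).
To meet 84.9 dB overall, the treated diesel generator may contribute at most 10^(84.9/10) − 6.918e+07 = 2.398e+08, i.e. 83.80 dB.
So the diesel generator must be reduced from 91.9 to 83.80 dB: IL = 8.10 dB.

8.1 dB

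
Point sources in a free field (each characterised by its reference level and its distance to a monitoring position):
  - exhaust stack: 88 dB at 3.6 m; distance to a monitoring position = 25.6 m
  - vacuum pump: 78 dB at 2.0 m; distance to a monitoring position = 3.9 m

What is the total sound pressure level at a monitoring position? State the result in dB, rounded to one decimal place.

74.6 dB

Propagate each source to the receiver with L = L_ref − 20·log₁₀(r/r_ref), then add intensities.
exhaust stack: 88 − 20·log₁₀(25.6/3.6) = 88 − 17.04 = 70.96 dB.
vacuum pump: 78 − 20·log₁₀(3.9/2.0) = 78 − 5.80 = 72.20 dB.
Σ 10^(L/10) = 2.907e+07 → L_total = 10·log₁₀(2.907e+07) = 74.63 dB.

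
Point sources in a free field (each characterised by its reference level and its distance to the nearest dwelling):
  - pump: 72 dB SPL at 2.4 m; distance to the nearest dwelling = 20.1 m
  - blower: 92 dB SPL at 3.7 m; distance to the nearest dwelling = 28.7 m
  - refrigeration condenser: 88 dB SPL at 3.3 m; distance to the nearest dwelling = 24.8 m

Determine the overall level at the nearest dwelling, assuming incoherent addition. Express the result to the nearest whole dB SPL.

Propagate each source to the receiver with L = L_ref − 20·log₁₀(r/r_ref), then add intensities.
pump: 72 − 20·log₁₀(20.1/2.4) = 72 − 18.46 = 53.54 dB SPL.
blower: 92 − 20·log₁₀(28.7/3.7) = 92 − 17.79 = 74.21 dB SPL.
refrigeration condenser: 88 − 20·log₁₀(24.8/3.3) = 88 − 17.52 = 70.48 dB SPL.
Σ 10^(L/10) = 3.774e+07 → L_total = 10·log₁₀(3.774e+07) = 75.77 dB SPL.

76 dB SPL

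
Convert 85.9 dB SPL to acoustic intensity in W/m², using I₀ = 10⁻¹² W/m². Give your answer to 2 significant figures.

0.00039 W/m²

I = I₀·10^(L/10) = 10⁻¹² × 10^(85.9/10) = 10^(-3.410).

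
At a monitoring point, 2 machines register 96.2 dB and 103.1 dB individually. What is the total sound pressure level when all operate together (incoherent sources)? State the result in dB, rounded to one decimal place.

Incoherent sources combine by intensity addition: L_total = 10·log₁₀(Σ 10^(L_i/10)).
Σ 10^(L/10) = 10^(96.2/10) + 10^(103.1/10) = 2.459e+10.
L_total = 10·log₁₀(2.459e+10) = 103.91 dB.

103.9 dB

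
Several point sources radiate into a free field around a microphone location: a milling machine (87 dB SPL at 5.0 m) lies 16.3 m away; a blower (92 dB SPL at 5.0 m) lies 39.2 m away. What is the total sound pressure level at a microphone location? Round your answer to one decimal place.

78.6 dB SPL

First find each source's level at the receiver (point-source: −20·log₁₀(r/r_ref)), then combine on an intensity basis.
milling machine: 87 − 20·log₁₀(16.3/5.0) = 87 − 10.26 = 76.74 dB SPL.
blower: 92 − 20·log₁₀(39.2/5.0) = 92 − 17.89 = 74.11 dB SPL.
Σ 10^(L/10) = 7.294e+07 → L_total = 10·log₁₀(7.294e+07) = 78.63 dB SPL.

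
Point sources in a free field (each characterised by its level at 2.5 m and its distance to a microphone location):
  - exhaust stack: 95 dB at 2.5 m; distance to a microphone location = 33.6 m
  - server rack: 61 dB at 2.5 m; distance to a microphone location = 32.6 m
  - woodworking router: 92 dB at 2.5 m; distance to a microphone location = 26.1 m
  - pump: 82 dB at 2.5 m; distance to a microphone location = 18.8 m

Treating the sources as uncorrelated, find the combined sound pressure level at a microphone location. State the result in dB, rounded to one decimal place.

Apply inverse-square spreading to bring every level to the receiver, then sum 10^(L/10).
exhaust stack: 95 − 20·log₁₀(33.6/2.5) = 95 − 22.57 = 72.43 dB.
server rack: 61 − 20·log₁₀(32.6/2.5) = 61 − 22.31 = 38.69 dB.
woodworking router: 92 − 20·log₁₀(26.1/2.5) = 92 − 20.37 = 71.63 dB.
pump: 82 − 20·log₁₀(18.8/2.5) = 82 − 17.52 = 64.48 dB.
Σ 10^(L/10) = 3.486e+07 → L_total = 10·log₁₀(3.486e+07) = 75.42 dB.

75.4 dB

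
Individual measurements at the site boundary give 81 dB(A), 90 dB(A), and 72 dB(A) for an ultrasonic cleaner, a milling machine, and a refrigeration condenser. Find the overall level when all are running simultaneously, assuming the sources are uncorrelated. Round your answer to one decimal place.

For uncorrelated sources the intensities add, so convert each level to linear form, sum, and take 10·log₁₀ of the total.
Σ 10^(L/10) = 10^(81/10) + 10^(90/10) + 10^(72/10) = 1.142e+09.
L_total = 10·log₁₀(1.142e+09) = 90.58 dB(A).

90.6 dB(A)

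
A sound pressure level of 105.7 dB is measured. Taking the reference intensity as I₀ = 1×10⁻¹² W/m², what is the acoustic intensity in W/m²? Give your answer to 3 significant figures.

0.0372 W/m²

L = 10·log₁₀(I/I₀) ⇒ I = I₀·10^(L/10) = 10⁻¹² × 10^10.57.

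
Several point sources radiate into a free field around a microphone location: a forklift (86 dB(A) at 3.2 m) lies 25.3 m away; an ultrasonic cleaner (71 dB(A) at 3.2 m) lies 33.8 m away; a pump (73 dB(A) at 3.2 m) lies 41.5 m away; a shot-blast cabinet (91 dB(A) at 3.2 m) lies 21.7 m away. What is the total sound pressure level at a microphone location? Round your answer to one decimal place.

75.3 dB(A)

Apply inverse-square spreading to bring every level to the receiver, then sum 10^(L/10).
forklift: 86 − 20·log₁₀(25.3/3.2) = 86 − 17.96 = 68.04 dB(A).
ultrasonic cleaner: 71 − 20·log₁₀(33.8/3.2) = 71 − 20.48 = 50.52 dB(A).
pump: 73 − 20·log₁₀(41.5/3.2) = 73 − 22.26 = 50.74 dB(A).
shot-blast cabinet: 91 − 20·log₁₀(21.7/3.2) = 91 − 16.63 = 74.37 dB(A).
Σ 10^(L/10) = 3.398e+07 → L_total = 10·log₁₀(3.398e+07) = 75.31 dB(A).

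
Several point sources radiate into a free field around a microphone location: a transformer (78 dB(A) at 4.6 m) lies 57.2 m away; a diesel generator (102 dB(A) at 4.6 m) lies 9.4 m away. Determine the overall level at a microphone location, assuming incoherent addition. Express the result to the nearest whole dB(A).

96 dB(A)

Apply inverse-square spreading to bring every level to the receiver, then sum 10^(L/10).
transformer: 78 − 20·log₁₀(57.2/4.6) = 78 − 21.89 = 56.11 dB(A).
diesel generator: 102 − 20·log₁₀(9.4/4.6) = 102 − 6.21 = 95.79 dB(A).
Σ 10^(L/10) = 3.796e+09 → L_total = 10·log₁₀(3.796e+09) = 95.79 dB(A).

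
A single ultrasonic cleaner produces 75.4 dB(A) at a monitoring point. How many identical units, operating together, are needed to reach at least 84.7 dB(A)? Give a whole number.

9

Need L₁ + 10·log₁₀ N ≥ 84.7, i.e. log₁₀ N ≥ 0.93.
N ≥ 10^(9.3/10) = 8.511, so N = 9.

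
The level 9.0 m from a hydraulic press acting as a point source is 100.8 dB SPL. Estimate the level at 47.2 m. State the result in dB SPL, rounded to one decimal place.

86.4 dB SPL

Point-source attenuation: ΔL = 20·log₁₀(r₂/r₁) = 20·log₁₀(47.2/9.0) = 14.394 dB.
L₂ = 100.8 − 20·log₁₀(47.2/9.0) = 100.8 − 14.394 = 86.41 dB SPL.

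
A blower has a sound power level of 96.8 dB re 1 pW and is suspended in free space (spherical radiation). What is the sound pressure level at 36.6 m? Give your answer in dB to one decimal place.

Free-field spherical radiation: L_p = L_w − 10·log₁₀(4π·r²), r = 36.6 m.
4π·r² = 1.683e+04 m², 10·log₁₀ of that is 42.262 dB.
L_p = 96.8 − 42.262 = 54.54 dB.

54.5 dB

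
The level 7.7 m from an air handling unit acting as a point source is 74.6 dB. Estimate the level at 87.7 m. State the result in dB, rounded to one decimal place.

53.5 dB

Spherical spreading from a point source gives a 20·log₁₀(r₂/r₁) drop.
L₂ = 74.6 − 20·log₁₀(87.7/7.7) = 74.6 − 21.130 = 53.47 dB.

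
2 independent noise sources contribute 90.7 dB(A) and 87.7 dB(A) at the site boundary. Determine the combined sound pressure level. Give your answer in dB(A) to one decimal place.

For uncorrelated sources the intensities add, so convert each level to linear form, sum, and take 10·log₁₀ of the total.
Σ 10^(L/10) = 10^(90.7/10) + 10^(87.7/10) = 1.764e+09.
L_total = 10·log₁₀(1.764e+09) = 92.46 dB(A).

92.5 dB(A)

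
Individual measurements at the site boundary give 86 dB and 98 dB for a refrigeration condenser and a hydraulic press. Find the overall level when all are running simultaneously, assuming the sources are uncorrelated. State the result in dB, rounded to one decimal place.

For uncorrelated sources the intensities add, so convert each level to linear form, sum, and take 10·log₁₀ of the total.
Σ 10^(L/10) = 10^(86/10) + 10^(98/10) = 6.708e+09.
L_total = 10·log₁₀(6.708e+09) = 98.27 dB.

98.3 dB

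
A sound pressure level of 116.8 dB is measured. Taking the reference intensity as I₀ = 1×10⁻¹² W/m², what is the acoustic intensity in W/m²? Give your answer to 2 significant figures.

0.48 W/m²

L = 10·log₁₀(I/I₀) ⇒ I = I₀·10^(L/10) = 10⁻¹² × 10^11.68.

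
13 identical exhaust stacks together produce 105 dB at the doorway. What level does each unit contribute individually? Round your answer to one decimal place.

93.9 dB

13 equal contributions raise the level by 10·log₁₀ 13 = 11.139 dB, so each unit alone gives 105 − 11.139.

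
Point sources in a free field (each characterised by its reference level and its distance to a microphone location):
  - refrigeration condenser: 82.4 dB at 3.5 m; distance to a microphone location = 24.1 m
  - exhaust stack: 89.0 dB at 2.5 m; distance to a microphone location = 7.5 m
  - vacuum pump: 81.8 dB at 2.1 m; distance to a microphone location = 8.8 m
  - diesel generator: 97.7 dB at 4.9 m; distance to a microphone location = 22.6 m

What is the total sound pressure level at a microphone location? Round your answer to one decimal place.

85.8 dB

First find each source's level at the receiver (point-source: −20·log₁₀(r/r_ref)), then combine on an intensity basis.
refrigeration condenser: 82.4 − 20·log₁₀(24.1/3.5) = 82.4 − 16.76 = 65.64 dB.
exhaust stack: 89.0 − 20·log₁₀(7.5/2.5) = 89.0 − 9.54 = 79.46 dB.
vacuum pump: 81.8 − 20·log₁₀(8.8/2.1) = 81.8 − 12.45 = 69.35 dB.
diesel generator: 97.7 − 20·log₁₀(22.6/4.9) = 97.7 − 13.28 = 84.42 dB.
Σ 10^(L/10) = 3.773e+08 → L_total = 10·log₁₀(3.773e+08) = 85.77 dB.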